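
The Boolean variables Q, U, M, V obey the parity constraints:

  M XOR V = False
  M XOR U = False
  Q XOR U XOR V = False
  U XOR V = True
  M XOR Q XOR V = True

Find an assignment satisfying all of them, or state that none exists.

UNSATISFIABLE

Adding constraints 1, 2, 4 mod 2: every variable appears an even number of times on the left, so the left side is 0.
But the right sides sum to 1 (mod 2). 0 ≠ 1 — the system is inconsistent.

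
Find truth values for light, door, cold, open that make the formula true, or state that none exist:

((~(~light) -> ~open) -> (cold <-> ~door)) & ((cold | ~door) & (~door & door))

Unsatisfiable

Case door = True: the conjunct ~door is False.
Case door = False: the conjunct door is False.
Both cases fail — unsatisfiable.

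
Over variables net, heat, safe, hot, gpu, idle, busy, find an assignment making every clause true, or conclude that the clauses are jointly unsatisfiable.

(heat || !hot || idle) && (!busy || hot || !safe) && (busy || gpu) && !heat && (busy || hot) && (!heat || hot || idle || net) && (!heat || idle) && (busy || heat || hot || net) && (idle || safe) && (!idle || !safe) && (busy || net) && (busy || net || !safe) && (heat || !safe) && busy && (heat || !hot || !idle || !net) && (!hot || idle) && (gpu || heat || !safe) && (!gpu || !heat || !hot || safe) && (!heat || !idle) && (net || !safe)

Unit clause (!heat) forces heat = False.
In (heat || !safe) only !safe is left, so safe = False.
Unit clause (busy) forces busy = True.
In (idle || safe) only idle is left, so idle = True.
Set net = True.
  then (heat || !hot || !idle || !net) forces hot = False.
Set gpu = False.
All clauses satisfied.

net = True; heat = False; safe = False; hot = False; gpu = False; idle = True; busy = True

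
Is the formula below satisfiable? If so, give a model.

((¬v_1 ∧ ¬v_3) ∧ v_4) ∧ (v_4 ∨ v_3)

v_1 = False, v_3 = False, v_4 = True

  (¬v_1 ∧ ¬v_3) ∧ v_4 = True
    ¬v_1 ∧ ¬v_3 = True
      ¬v_1 = True
      ¬v_3 = True
  v_4 ∨ v_3 = True
Both conjuncts True, so the formula holds.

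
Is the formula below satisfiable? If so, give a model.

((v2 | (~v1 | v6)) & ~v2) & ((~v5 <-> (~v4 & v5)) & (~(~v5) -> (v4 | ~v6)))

v1 = False; v2 = False; v4 = True; v5 = True; v6 = False

  (v2 | (~v1 | v6)) & ~v2 = True
    v2 | (~v1 | v6) = True
      ~v1 | v6 = True
        ~v1 = True
    ~v2 = True
  (~v5 <-> (~v4 & v5)) & (~(~v5) -> (v4 | ~v6)) = True
    ~v5 <-> (~v4 & v5) = True
      ~v5 = False
      ~v4 & v5 = False
        ~v4 = False
    ~(~v5) -> (v4 | ~v6) = True
      ~(~v5) = True
        ~v5 = False
      v4 | ~v6 = True
        ~v6 = True
Both conjuncts True, so the formula holds.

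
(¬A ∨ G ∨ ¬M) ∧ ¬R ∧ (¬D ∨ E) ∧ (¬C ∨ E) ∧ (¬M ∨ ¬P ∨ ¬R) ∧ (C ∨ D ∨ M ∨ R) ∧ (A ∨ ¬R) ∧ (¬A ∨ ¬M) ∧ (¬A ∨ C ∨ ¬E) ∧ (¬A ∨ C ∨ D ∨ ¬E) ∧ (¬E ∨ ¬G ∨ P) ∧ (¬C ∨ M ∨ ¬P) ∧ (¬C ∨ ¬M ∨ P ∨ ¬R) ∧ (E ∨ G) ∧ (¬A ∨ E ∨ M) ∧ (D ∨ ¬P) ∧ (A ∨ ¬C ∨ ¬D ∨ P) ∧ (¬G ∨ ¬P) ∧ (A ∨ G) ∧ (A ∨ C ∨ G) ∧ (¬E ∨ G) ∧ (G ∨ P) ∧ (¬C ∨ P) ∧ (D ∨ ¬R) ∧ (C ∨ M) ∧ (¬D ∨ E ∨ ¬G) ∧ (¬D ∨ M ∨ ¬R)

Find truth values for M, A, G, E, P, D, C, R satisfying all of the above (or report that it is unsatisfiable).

Unit clause (¬R) forces R = False.
Try M = False:
  (C ∨ M) forces C = True.
  (¬C ∨ E) forces E = True.
  (¬C ∨ M ∨ ¬P) forces P = False.
  clause (¬C ∨ P) is falsified — backtrack.
So M = True.
  then (¬A ∨ ¬M) forces A = False.
  then (A ∨ G) forces G = True.
  then (¬G ∨ ¬P) forces P = False.
  then (¬C ∨ P) forces C = False.
  then (¬E ∨ ¬G ∨ P) forces E = False.
  then (¬D ∨ E ∨ ¬G) forces D = False.
All clauses satisfied.

M = True; A = False; G = True; E = False; P = False; D = False; C = False; R = False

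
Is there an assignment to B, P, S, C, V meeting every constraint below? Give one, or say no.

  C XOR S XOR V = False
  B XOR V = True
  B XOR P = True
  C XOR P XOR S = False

B = False, P = True, S = True, C = False, V = True

C XOR S XOR V = F XOR T XOR T = False ✓
B XOR V = F XOR T = True ✓
B XOR P = F XOR T = True ✓
C XOR P XOR S = F XOR T XOR T = False ✓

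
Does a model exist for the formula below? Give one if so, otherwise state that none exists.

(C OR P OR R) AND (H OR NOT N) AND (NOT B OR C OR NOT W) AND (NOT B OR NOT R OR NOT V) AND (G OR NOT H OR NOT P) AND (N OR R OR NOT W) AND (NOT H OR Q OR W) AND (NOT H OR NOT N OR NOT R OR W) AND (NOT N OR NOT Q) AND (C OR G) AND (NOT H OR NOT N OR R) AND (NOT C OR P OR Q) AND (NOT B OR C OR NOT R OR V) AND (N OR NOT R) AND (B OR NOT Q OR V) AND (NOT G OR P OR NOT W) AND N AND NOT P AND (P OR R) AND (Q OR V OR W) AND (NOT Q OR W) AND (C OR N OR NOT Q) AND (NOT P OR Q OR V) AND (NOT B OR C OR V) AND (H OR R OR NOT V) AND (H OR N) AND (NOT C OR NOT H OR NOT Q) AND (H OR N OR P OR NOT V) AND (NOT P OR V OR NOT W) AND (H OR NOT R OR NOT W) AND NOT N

Unsatisfiable

Case N = True:
  Clause (NOT N) is falsified — contradiction.
Case N = False:
  Clause (N) is falsified — contradiction.
Both cases fail, so the formula is unsatisfiable.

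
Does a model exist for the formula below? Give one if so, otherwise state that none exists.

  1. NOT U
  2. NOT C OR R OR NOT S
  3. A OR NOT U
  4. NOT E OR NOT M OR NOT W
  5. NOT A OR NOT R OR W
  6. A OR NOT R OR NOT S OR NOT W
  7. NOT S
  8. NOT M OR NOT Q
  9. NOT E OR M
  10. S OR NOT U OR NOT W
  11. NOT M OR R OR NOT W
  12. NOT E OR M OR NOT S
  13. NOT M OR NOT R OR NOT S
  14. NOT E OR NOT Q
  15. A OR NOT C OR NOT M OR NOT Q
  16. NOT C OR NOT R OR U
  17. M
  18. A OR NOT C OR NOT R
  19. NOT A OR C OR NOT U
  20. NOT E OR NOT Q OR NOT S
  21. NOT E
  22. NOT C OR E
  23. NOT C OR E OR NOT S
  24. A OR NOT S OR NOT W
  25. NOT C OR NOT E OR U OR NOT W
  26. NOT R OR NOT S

S=F; Q=F; M=T; R=F; E=F; U=F; W=F; C=F; A=F

Unit clause (NOT U) forces U = False.
Unit clause (NOT S) forces S = False.
Unit clause (M) forces M = True.
Unit clause (NOT E) forces E = False.
In (NOT C OR E) only NOT C is left, so C = False.
In (NOT M OR NOT Q) only NOT Q is left, so Q = False.
Set R = False.
  then (NOT M OR R OR NOT W) forces W = False.
Set A = False.
All clauses satisfied.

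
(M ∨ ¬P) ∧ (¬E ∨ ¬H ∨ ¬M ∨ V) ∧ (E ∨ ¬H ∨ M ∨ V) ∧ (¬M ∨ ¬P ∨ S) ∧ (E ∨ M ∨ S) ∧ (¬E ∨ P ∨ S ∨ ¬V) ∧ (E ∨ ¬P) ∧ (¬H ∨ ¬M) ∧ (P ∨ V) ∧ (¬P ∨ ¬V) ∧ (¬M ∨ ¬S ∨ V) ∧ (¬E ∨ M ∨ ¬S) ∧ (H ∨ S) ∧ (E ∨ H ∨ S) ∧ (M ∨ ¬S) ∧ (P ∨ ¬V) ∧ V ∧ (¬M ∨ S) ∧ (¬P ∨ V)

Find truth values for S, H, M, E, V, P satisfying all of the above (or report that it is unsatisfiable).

Case V = True:
  (¬P ∨ ¬V) forces P = False.
  Clause (P ∨ ¬V) is falsified — contradiction.
Case V = False:
  Clause (V) is falsified — contradiction.
Both cases fail, so the formula is unsatisfiable.

UNSATISFIABLE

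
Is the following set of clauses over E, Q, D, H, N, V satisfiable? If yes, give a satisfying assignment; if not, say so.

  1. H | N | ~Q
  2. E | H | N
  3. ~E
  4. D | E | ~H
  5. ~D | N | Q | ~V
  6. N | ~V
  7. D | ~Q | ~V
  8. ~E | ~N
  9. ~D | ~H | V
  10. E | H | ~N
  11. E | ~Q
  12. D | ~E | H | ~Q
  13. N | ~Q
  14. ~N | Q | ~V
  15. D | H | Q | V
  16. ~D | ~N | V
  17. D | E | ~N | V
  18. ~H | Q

The formula is unsatisfiable.

Case E = True:
  Clause (~E) is falsified — contradiction.
Case E = False:
  (E | ~Q) forces Q = False.
  (~H | Q) forces H = False.
  (E | H | N) forces N = True.
  Clause (E | H | ~N) is falsified — contradiction.
Both cases fail, so the formula is unsatisfiable.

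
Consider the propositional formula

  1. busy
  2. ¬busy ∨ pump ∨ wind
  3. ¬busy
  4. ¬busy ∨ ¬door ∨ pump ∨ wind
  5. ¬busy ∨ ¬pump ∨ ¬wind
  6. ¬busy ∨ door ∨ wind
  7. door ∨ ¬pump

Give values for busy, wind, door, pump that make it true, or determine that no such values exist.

Case busy = True:
  Clause (¬busy) is falsified — contradiction.
Case busy = False:
  Clause (busy) is falsified — contradiction.
Both cases fail, so the formula is unsatisfiable.

No satisfying assignment exists.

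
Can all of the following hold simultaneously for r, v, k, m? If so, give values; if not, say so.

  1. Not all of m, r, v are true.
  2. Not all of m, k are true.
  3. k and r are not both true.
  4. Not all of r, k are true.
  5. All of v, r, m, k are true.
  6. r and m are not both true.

Unsatisfiable

Case r = True:
  (3) with r=T forces k = False.
  Constraint (5) is violated (k=F) — contradiction.
Case r = False:
  Constraint (5) is violated (r=F) — contradiction.
Both cases fail — unsatisfiable.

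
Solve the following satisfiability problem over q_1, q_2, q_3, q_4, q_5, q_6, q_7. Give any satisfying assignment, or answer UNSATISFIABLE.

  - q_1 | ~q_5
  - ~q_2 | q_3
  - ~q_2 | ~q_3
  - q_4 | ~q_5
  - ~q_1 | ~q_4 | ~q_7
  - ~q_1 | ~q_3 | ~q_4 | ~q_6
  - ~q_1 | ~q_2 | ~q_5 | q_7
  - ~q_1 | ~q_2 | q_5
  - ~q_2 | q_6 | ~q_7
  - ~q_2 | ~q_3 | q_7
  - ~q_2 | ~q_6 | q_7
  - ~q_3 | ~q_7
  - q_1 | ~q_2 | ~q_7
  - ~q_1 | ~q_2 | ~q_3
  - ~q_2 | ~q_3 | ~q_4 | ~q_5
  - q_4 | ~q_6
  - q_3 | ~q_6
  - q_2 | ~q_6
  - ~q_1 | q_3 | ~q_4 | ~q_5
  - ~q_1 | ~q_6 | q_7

q_1 = True; q_2 = False; q_3 = False; q_4 = True; q_5 = False; q_6 = False; q_7 = False

Set q_1 = True.
Try q_2 = True:
  (~q_2 | q_3) forces q_3 = True.
  clause (~q_2 | ~q_3) is falsified — backtrack.
So q_2 = False.
  then (q_2 | ~q_6) forces q_6 = False.
Set q_3 = False.
Set q_4 = True.
  then (~q_1 | ~q_4 | ~q_7) forces q_7 = False.
  then (~q_1 | q_3 | ~q_4 | ~q_5) forces q_5 = False.
All clauses satisfied.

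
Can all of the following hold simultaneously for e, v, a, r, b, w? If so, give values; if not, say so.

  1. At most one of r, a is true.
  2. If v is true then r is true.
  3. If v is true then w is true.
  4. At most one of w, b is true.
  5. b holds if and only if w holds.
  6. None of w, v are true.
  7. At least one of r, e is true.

e=T, v=F, a=F, r=T, b=F, w=F

  (1) {r, a}: 1 true — at most one ✓
  (2) v=F ⇒ r: vacuous ✓
  (3) v=F ⇒ w: vacuous ✓
  (4) {w, b}: 0 true — at most one ✓
  (5) b=F, w=F — same ✓
  (6) {w, v}: 0 true — none ✓
  (7) {r, e}: 2 true — at least one ✓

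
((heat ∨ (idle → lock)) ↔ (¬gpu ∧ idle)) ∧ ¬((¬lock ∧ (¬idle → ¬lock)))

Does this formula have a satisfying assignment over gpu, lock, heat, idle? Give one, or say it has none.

gpu = False; lock = True; heat = False; idle = True

  (heat ∨ (idle → lock)) ↔ (¬gpu ∧ idle) = True
    heat ∨ (idle → lock) = True
      idle → lock = True
    ¬gpu ∧ idle = True
      ¬gpu = True
  ¬((¬lock ∧ (¬idle → ¬lock))) = True
    ¬lock ∧ (¬idle → ¬lock) = False
      ¬lock = False
      ¬idle → ¬lock = True
        ¬idle = False
        ¬lock = False
Both conjuncts True, so the formula holds.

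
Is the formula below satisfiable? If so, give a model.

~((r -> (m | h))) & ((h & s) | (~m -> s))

s = True, m = False, h = False, r = True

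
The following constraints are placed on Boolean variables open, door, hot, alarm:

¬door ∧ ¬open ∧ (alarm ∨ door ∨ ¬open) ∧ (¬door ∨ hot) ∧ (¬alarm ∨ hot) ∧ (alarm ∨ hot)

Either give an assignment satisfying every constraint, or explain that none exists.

Unit clause (¬door) forces door = False.
Unit clause (¬open) forces open = False.
Try hot = False:
  (¬alarm ∨ hot) forces alarm = False.
  clause (alarm ∨ hot) is falsified — backtrack.
So hot = True.
Set alarm = True.
Check each clause:
  (¬door): ¬door holds.
  (¬open): ¬open holds.
  (alarm ∨ door ∨ ¬open): alarm holds.
  (¬door ∨ hot): ¬door holds.
  (¬alarm ∨ hot): hot holds.
  (alarm ∨ hot): alarm holds.
All clauses satisfied.

open = False; door = False; hot = True; alarm = True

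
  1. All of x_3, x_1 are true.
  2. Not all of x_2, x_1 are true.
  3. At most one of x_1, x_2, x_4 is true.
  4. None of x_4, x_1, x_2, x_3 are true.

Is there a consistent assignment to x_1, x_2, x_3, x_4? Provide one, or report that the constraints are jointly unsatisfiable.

Case x_1 = True:
  Constraint (4) is violated (x_1=T) — contradiction.
Case x_1 = False:
  Constraint (1) is violated (x_1=F) — contradiction.
Both cases fail — unsatisfiable.

No satisfying assignment exists.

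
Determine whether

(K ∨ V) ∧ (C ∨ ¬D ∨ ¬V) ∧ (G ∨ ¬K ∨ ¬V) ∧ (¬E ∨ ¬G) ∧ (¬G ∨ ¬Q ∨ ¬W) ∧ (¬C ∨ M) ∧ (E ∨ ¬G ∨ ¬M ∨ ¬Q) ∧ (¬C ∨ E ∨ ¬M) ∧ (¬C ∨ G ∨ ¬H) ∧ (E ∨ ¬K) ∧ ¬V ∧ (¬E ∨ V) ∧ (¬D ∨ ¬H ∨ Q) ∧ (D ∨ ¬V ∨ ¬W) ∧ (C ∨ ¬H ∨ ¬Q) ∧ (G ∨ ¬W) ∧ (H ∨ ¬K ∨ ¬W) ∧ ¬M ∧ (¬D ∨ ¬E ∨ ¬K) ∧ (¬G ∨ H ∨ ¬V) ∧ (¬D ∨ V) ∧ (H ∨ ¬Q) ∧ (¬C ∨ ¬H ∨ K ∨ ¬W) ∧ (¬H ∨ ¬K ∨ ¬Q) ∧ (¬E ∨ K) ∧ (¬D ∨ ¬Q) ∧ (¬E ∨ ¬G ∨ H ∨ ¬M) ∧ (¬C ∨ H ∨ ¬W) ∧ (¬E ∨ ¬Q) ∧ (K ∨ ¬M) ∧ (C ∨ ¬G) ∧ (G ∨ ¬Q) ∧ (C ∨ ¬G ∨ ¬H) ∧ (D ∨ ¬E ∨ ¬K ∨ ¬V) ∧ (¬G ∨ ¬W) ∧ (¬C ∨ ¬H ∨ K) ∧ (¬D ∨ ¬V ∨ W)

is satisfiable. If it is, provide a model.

Unsatisfiable

Case V = True:
  Clause (¬V) is falsified — contradiction.
Case V = False:
  (K ∨ V) forces K = True.
  (E ∨ ¬K) forces E = True.
  Clause (¬E ∨ V) is falsified — contradiction.
Both cases fail, so the formula is unsatisfiable.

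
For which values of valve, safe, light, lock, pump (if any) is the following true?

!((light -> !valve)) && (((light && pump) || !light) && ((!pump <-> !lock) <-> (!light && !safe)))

valve=T, safe=T, light=T, lock=F, pump=T

  !((light -> !valve)) = True
    light -> !valve = False
      !valve = False
  ((light && pump) || !light) && ((!pump <-> !lock) <-> (!light && !safe)) = True
    (light && pump) || !light = True
      light && pump = True
      !light = False
    (!pump <-> !lock) <-> (!light && !safe) = True
      !pump <-> !lock = False
        !pump = False
        !lock = True
      !light && !safe = False
        !light = False
        !safe = False
Both conjuncts True, so the formula holds.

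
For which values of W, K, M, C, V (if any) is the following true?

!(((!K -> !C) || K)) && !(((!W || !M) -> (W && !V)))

W: False, K: False, M: False, C: True, V: False

  !(((!K -> !C) || K)) = True
    (!K -> !C) || K = False
      !K -> !C = False
        !K = True
        !C = False
  !(((!W || !M) -> (W && !V))) = True
    (!W || !M) -> (W && !V) = False
      !W || !M = True
        !W = True
        !M = True
      W && !V = False
        !V = True
Both conjuncts True, so the formula holds.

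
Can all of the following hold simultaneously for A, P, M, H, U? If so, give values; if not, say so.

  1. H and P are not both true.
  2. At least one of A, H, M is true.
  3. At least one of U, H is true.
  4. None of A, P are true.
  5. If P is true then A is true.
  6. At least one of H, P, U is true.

A = False; P = False; M = False; H = True; U = True

  (1) H=T, P=F — not both ✓
  (2) {A, H, M}: 1 true — at least one ✓
  (3) {U, H}: 2 true — at least one ✓
  (4) {A, P}: 0 true — none ✓
  (5) P=F ⇒ A: vacuous ✓
  (6) {H, P, U}: 2 true — at least one ✓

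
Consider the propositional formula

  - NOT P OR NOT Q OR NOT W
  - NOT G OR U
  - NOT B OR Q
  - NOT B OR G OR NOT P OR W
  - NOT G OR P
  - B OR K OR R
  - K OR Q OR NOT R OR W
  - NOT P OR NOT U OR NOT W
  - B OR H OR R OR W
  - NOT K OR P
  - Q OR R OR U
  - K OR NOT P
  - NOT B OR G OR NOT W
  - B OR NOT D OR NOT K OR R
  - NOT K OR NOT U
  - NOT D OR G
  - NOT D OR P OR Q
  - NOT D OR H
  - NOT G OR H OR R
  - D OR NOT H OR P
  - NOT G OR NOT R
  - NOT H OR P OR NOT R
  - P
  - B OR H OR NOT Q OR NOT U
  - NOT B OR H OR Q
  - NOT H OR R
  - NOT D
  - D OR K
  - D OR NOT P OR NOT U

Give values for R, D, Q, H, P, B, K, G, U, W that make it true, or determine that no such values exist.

Unit clause (P) forces P = True.
Unit clause (NOT D) forces D = False.
In (D OR K) only K is left, so K = True.
In (D OR NOT P OR NOT U) only NOT U is left, so U = False.
In (NOT G OR U) only NOT G is left, so G = False.
Try R = False:
  (Q OR R OR U) forces Q = True.
  (NOT P OR NOT Q OR NOT W) forces W = False.
  (NOT B OR G OR NOT P OR W) forces B = False.
  (B OR H OR R OR W) forces H = True.
  clause (NOT H OR R) is falsified — backtrack.
So R = True.
Set Q = True.
  then (NOT P OR NOT Q OR NOT W) forces W = False.
  then (NOT B OR G OR NOT P OR W) forces B = False.
Set H = False.
All clauses satisfied.

R = True, D = False, Q = True, H = False, P = True, B = False, K = True, G = False, U = False, W = False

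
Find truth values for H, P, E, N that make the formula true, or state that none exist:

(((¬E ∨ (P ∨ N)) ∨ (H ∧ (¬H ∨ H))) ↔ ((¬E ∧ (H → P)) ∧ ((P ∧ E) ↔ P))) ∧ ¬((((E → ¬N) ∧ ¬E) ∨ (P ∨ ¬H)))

Unsatisfiable — no assignment works.

Case E = True: the formula simplifies to ¬(((P ∨ N) ∨ (H ∧ (¬H ∨ H)))) ∧ ¬((P ∨ ¬H)).
  H = True: the conjunct ¬(((P ∨ N) ∨ (H ∧ (¬H ∨ H)))) becomes ¬(((P ∨ N) ∨ True)) = False.
  H = False: the conjunct ¬((P ∨ ¬H)) becomes ¬((P ∨ True)) = False.
Case E = False: the conjunct ¬((((E → ¬N) ∧ ¬E) ∨ (P ∨ ¬H))) becomes ¬((True ∨ (P ∨ ¬H))) = False.
Both cases fail — unsatisfiable.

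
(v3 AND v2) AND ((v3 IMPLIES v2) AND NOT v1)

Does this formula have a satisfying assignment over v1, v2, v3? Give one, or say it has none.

v1: False, v2: True, v3: True

  v3 AND v2 = True
  (v3 IMPLIES v2) AND NOT v1 = True
    v3 IMPLIES v2 = True
    NOT v1 = True
Both conjuncts True, so the formula holds.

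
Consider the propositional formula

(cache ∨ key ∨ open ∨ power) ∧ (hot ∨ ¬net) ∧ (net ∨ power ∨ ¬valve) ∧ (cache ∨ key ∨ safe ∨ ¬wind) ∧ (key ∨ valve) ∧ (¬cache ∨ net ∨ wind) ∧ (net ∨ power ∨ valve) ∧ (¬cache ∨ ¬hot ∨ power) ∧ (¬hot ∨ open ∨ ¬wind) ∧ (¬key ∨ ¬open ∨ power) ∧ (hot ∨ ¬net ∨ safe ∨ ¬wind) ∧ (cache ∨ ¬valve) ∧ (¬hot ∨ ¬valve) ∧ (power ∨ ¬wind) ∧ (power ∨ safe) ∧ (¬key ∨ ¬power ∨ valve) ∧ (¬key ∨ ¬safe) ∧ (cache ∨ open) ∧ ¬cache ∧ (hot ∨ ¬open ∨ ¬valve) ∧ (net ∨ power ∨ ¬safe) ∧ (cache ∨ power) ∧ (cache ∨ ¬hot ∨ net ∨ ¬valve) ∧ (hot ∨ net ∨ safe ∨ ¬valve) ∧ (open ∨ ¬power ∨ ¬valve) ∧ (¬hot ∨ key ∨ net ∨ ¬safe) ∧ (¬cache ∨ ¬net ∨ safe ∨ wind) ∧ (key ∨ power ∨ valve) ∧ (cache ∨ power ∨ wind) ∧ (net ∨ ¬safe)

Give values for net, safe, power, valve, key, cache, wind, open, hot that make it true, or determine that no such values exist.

Unsatisfiable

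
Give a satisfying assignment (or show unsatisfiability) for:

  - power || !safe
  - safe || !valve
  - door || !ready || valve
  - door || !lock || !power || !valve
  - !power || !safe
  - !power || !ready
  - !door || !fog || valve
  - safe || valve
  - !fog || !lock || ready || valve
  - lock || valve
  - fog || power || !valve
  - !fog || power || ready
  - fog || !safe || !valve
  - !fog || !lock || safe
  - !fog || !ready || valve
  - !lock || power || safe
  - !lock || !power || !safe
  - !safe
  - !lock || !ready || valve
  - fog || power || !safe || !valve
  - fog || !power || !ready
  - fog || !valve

Case safe = True:
  Clause (!safe) is falsified — contradiction.
Case safe = False:
  (safe || !valve) forces valve = False.
  Clause (safe || valve) is falsified — contradiction.
Both cases fail, so the formula is unsatisfiable.

Unsatisfiable — no assignment works.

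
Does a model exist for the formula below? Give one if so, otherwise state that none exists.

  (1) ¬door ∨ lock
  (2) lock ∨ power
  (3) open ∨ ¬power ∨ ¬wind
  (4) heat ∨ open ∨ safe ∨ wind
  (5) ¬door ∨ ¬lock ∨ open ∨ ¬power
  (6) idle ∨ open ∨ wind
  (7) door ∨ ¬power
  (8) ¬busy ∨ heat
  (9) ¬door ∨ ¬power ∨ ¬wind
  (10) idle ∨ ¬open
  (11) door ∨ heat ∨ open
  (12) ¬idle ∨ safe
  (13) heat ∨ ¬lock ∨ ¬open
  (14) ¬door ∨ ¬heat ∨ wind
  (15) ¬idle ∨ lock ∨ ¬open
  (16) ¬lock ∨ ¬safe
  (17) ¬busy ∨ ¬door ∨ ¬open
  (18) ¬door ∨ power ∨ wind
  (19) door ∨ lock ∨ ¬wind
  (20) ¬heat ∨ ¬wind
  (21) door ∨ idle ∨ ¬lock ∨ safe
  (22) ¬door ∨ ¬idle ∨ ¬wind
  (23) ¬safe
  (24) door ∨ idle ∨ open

busy = False, open = False, lock = True, wind = True, heat = False, idle = False, power = False, safe = False, door = True

Unit clause (¬safe) forces safe = False.
In (¬idle ∨ safe) only ¬idle is left, so idle = False.
In (idle ∨ ¬open) only ¬open is left, so open = False.
In (door ∨ idle ∨ open) only door is left, so door = True.
In (¬door ∨ lock) only lock is left, so lock = True.
In (¬door ∨ ¬lock ∨ open ∨ ¬power) only ¬power is left, so power = False.
In (idle ∨ open ∨ wind) only wind is left, so wind = True.
In (¬heat ∨ ¬wind) only ¬heat is left, so heat = False.
In (¬busy ∨ heat) only ¬busy is left, so busy = False.
All clauses satisfied.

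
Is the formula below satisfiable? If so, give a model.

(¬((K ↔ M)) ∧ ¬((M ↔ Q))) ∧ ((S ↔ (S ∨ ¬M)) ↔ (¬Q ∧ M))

M = True, S = False, K = False, Q = False

  ¬((K ↔ M)) ∧ ¬((M ↔ Q)) = True
    ¬((K ↔ M)) = True
      K ↔ M = False
    ¬((M ↔ Q)) = True
      M ↔ Q = False
  (S ↔ (S ∨ ¬M)) ↔ (¬Q ∧ M) = True
    S ↔ (S ∨ ¬M) = True
      S ∨ ¬M = False
        ¬M = False
    ¬Q ∧ M = True
      ¬Q = True
Both conjuncts True, so the formula holds.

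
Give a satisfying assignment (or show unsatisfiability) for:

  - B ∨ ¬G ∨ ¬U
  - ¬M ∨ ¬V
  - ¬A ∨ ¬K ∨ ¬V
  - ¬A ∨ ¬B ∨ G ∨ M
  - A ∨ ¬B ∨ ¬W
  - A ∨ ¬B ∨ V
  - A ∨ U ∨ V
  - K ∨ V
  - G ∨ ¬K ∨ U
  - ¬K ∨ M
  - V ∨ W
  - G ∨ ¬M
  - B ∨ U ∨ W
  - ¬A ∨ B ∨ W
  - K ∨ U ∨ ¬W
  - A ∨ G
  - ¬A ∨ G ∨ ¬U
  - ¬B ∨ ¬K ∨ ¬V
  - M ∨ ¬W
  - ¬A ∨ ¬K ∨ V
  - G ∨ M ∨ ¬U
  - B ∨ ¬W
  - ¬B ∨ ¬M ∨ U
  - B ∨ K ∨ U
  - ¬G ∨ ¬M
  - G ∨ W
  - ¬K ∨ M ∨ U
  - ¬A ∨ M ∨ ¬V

W = False, K = False, V = True, U = False, G = True, B = True, M = False, A = False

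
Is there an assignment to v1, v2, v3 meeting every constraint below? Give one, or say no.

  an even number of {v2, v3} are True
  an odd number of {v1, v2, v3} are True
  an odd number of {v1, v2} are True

v1 = True, v2 = False, v3 = False

{v2, v3}: 0 true → even ✓
{v1, v2, v3}: 1 true → odd ✓
{v1, v2}: 1 true → odd ✓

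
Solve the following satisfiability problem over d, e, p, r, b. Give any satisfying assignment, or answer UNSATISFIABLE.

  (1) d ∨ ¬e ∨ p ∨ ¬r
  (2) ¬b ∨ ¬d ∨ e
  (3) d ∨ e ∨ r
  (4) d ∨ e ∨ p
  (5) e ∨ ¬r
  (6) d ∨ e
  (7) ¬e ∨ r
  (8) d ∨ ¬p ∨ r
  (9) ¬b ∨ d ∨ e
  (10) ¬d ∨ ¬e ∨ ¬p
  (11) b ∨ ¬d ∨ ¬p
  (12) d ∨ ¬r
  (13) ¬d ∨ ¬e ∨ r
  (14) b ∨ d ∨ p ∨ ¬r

d: True, e: True, p: False, r: True, b: False

Try d = False:
  (d ∨ e) forces e = True.
  (¬e ∨ r) forces r = True.
  clause (d ∨ ¬r) is falsified — backtrack.
So d = True.
Set e = True.
  then (¬e ∨ r) forces r = True.
  then (¬d ∨ ¬e ∨ ¬p) forces p = False.
Set b = False.
All clauses satisfied.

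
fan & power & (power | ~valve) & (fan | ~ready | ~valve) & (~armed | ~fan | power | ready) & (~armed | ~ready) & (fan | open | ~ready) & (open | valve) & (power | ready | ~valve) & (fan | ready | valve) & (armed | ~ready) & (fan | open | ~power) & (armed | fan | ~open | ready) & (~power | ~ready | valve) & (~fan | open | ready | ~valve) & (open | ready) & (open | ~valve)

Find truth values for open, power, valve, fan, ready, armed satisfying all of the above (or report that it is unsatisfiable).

open=T, power=T, valve=F, fan=T, ready=F, armed=F

Unit clause (fan) forces fan = True.
Unit clause (power) forces power = True.
Try open = False:
  (open | valve) forces valve = True.
  clause (open | ~valve) is falsified — backtrack.
So open = True.
Set valve = False.
  then (~power | ~ready | valve) forces ready = False.
Set armed = False.
All clauses satisfied.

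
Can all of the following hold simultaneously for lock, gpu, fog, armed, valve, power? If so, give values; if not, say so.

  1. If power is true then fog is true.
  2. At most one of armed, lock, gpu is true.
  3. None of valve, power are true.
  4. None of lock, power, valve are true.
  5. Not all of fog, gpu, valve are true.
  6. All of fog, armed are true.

lock = False; gpu = False; fog = True; armed = True; valve = False; power = False

  (1) power=F ⇒ fog: vacuous ✓
  (2) {armed, lock, gpu}: 1 true — at most one ✓
  (3) {valve, power}: 0 true — none ✓
  (4) {lock, power, valve}: 0 true — none ✓
  (5) {fog, gpu, valve}: 1/3 true — not all ✓
  (6) {fog, armed}: all 2 true ✓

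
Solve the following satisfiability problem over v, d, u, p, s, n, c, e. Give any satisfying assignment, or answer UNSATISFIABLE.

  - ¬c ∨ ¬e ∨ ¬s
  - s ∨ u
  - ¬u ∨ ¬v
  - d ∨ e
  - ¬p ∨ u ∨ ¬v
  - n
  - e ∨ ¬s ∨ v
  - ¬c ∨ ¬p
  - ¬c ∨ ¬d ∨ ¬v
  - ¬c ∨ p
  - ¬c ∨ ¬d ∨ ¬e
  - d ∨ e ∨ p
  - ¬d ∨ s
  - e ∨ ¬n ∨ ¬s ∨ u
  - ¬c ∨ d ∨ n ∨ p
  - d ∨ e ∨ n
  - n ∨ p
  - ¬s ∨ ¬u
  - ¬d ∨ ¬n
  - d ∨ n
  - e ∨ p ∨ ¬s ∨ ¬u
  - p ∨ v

v = False, d = False, u = True, p = True, s = False, n = True, c = False, e = True

Unit clause (n) forces n = True.
In (¬d ∨ ¬n) only ¬d is left, so d = False.
In (d ∨ e) only e is left, so e = True.
Set v = False.
  then (p ∨ v) forces p = True.
  then (¬c ∨ ¬p) forces c = False.
Set u = True.
  then (¬s ∨ ¬u) forces s = False.
All clauses satisfied.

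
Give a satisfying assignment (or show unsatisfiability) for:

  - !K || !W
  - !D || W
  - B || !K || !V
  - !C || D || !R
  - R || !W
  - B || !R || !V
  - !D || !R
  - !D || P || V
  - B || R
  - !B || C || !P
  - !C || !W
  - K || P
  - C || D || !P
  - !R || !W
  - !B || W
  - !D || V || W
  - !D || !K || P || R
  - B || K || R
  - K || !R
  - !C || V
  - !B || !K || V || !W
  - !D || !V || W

Try B = True:
  (!B || W) forces W = True.
  (!K || !W) forces K = False.
  (R || !W) forces R = True.
  clause (!R || !W) is falsified — backtrack.
So B = False.
  then (B || R) forces R = True.
  then (!R || !W) forces W = False.
  then (K || !R) forces K = True.
  then (!D || W) forces D = False.
  then (B || !K || !V) forces V = False.
  then (!C || D || !R) forces C = False.
  then (C || D || !P) forces P = False.
All clauses satisfied.

B: False, V: False, P: False, W: False, D: False, C: False, R: True, K: True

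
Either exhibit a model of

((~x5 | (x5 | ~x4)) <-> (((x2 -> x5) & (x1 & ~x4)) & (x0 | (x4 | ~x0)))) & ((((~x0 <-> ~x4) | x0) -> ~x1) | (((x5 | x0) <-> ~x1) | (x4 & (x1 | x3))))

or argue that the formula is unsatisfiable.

x0 = False, x1 = True, x2 = False, x3 = True, x4 = False, x5 = False

  (~x5 | (x5 | ~x4)) <-> (((x2 -> x5) & (x1 & ~x4)) & (x0 | (x4 | ~x0))) = True
    ~x5 | (x5 | ~x4) = True
      ~x5 = True
      x5 | ~x4 = True
        ~x4 = True
    ((x2 -> x5) & (x1 & ~x4)) & (x0 | (x4 | ~x0)) = True
      (x2 -> x5) & (x1 & ~x4) = True
        x2 -> x5 = True
        x1 & ~x4 = True
          ~x4 = True
      x0 | (x4 | ~x0) = True
        x4 | ~x0 = True
          ~x0 = True
  (((~x0 <-> ~x4) | x0) -> ~x1) | (((x5 | x0) <-> ~x1) | (x4 & (x1 | x3))) = True
    ((~x0 <-> ~x4) | x0) -> ~x1 = False
      (~x0 <-> ~x4) | x0 = True
        ~x0 <-> ~x4 = True
          ~x0 = True
          ~x4 = True
      ~x1 = False
    ((x5 | x0) <-> ~x1) | (x4 & (x1 | x3)) = True
      (x5 | x0) <-> ~x1 = True
        x5 | x0 = False
        ~x1 = False
      x4 & (x1 | x3) = False
        x1 | x3 = True
Both conjuncts True, so the formula holds.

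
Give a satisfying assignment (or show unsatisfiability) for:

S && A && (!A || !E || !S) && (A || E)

S = True, E = False, A = True

Unit clause (S) forces S = True.
Unit clause (A) forces A = True.
In (!A || !E || !S) only !E is left, so E = False.
Check each clause:
  (S): S holds.
  (A): A holds.
  (!A || !E || !S): !E holds.
  (A || E): A holds.
All clauses satisfied.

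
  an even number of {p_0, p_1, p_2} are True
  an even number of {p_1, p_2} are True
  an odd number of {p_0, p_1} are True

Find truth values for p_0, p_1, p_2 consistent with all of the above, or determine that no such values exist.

p_0=F, p_1=T, p_2=T

{p_0, p_1, p_2}: 2 true → even ✓
{p_1, p_2}: 2 true → even ✓
{p_0, p_1}: 1 true → odd ✓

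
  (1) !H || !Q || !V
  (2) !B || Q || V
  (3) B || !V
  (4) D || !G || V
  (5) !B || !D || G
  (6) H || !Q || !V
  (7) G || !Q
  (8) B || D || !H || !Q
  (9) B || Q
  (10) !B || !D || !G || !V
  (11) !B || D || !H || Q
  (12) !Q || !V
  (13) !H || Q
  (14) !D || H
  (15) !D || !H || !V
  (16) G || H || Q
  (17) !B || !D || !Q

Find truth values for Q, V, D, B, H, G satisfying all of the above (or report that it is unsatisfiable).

Set Q = True.
  then (G || !Q) forces G = True.
  then (!Q || !V) forces V = False.
  then (D || !G || V) forces D = True.
  then (!D || H) forces H = True.
  then (!B || !D || !Q) forces B = False.
All clauses satisfied.

Q: True, V: False, D: True, B: False, H: True, G: True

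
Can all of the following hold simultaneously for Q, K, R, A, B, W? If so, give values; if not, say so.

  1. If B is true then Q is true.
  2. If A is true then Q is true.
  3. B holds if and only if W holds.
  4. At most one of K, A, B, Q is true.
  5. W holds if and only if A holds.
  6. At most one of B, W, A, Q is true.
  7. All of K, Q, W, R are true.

UNSATISFIABLE

Case W = True:
  (3) with W=T forces B = True.
  Constraint (6) is violated (B=T, W=T) — contradiction.
Case W = False:
  Constraint (7) is violated (W=F) — contradiction.
Both cases fail — unsatisfiable.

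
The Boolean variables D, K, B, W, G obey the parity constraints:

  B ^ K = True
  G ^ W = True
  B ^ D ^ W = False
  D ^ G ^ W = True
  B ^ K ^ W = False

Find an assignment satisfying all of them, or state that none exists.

D=F, K=F, B=T, W=T, G=F

B ^ K = T ^ F = True ✓
G ^ W = F ^ T = True ✓
B ^ D ^ W = T ^ F ^ T = False ✓
D ^ G ^ W = F ^ F ^ T = True ✓
B ^ K ^ W = T ^ F ^ T = False ✓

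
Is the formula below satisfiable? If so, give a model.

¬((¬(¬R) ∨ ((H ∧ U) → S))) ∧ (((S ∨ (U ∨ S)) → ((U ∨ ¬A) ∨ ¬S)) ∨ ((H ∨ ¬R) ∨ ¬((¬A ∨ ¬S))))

H: True; A: True; S: False; U: True; R: False

  ¬((¬(¬R) ∨ ((H ∧ U) → S))) = True
    ¬(¬R) ∨ ((H ∧ U) → S) = False
      ¬(¬R) = False
        ¬R = True
      (H ∧ U) → S = False
        H ∧ U = True
  ((S ∨ (U ∨ S)) → ((U ∨ ¬A) ∨ ¬S)) ∨ ((H ∨ ¬R) ∨ ¬((¬A ∨ ¬S))) = True
    (S ∨ (U ∨ S)) → ((U ∨ ¬A) ∨ ¬S) = True
      S ∨ (U ∨ S) = True
        U ∨ S = True
      (U ∨ ¬A) ∨ ¬S = True
        U ∨ ¬A = True
          ¬A = False
        ¬S = True
    (H ∨ ¬R) ∨ ¬((¬A ∨ ¬S)) = True
      H ∨ ¬R = True
        ¬R = True
      ¬((¬A ∨ ¬S)) = False
        ¬A ∨ ¬S = True
          ¬A = False
          ¬S = True
Both conjuncts True, so the formula holds.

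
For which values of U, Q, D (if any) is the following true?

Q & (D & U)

U: True, Q: True, D: True

  D & U = True
Both conjuncts True, so the formula holds.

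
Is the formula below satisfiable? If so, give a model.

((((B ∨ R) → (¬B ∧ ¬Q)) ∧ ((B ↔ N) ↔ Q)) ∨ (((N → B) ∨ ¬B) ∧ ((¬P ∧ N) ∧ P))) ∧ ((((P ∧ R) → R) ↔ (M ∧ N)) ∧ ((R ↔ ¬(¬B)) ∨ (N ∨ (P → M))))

R=F; N=T; B=F; P=F; M=T; Q=F

  (((B ∨ R) → (¬B ∧ ¬Q)) ∧ ((B ↔ N) ↔ Q)) ∨ (((N → B) ∨ ¬B) ∧ ((¬P ∧ N) ∧ P)) = True
    ((B ∨ R) → (¬B ∧ ¬Q)) ∧ ((B ↔ N) ↔ Q) = True
      (B ∨ R) → (¬B ∧ ¬Q) = True
        B ∨ R = False
        ¬B ∧ ¬Q = True
          ¬B = True
          ¬Q = True
      (B ↔ N) ↔ Q = True
        B ↔ N = False
    ((N → B) ∨ ¬B) ∧ ((¬P ∧ N) ∧ P) = False
      (N → B) ∨ ¬B = True
        N → B = False
        ¬B = True
      (¬P ∧ N) ∧ P = False
        ¬P ∧ N = True
          ¬P = True
  (((P ∧ R) → R) ↔ (M ∧ N)) ∧ ((R ↔ ¬(¬B)) ∨ (N ∨ (P → M))) = True
    ((P ∧ R) → R) ↔ (M ∧ N) = True
      (P ∧ R) → R = True
        P ∧ R = False
      M ∧ N = True
    (R ↔ ¬(¬B)) ∨ (N ∨ (P → M)) = True
      R ↔ ¬(¬B) = True
        ¬(¬B) = False
          ¬B = True
      N ∨ (P → M) = True
        P → M = True
Both conjuncts True, so the formula holds.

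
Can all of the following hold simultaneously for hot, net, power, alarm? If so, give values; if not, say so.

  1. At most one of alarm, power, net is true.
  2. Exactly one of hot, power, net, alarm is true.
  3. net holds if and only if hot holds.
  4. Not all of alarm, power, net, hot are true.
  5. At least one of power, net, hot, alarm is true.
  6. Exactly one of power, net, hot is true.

hot: False, net: False, power: True, alarm: False

  (1) {alarm, power, net}: 1 true — at most one ✓
  (2) {hot, power, net, alarm}: 1 true — exactly one ✓
  (3) net=F, hot=F — same ✓
  (4) {alarm, power, net, hot}: 1/4 true — not all ✓
  (5) {power, net, hot, alarm}: 1 true — at least one ✓
  (6) {power, net, hot}: 1 true — exactly one ✓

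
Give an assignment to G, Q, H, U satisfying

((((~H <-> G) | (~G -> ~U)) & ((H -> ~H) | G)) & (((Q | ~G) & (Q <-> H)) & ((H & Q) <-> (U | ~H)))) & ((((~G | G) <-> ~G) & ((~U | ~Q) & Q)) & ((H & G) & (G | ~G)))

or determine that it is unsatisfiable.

Case G = True: the conjunct (~G | G) <-> ~G becomes (False | True) <-> ~True = False.
Case G = False: the conjunct G is False.
Both cases fail — unsatisfiable.

UNSATISFIABLE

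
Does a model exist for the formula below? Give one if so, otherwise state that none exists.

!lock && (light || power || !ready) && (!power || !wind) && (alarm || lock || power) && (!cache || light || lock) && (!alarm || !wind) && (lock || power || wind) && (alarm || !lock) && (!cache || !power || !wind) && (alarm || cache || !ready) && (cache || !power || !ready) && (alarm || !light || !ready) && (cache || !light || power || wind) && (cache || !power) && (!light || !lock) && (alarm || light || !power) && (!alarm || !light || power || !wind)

Unit clause (!lock) forces lock = False.
Try wind = True:
  (!power || !wind) forces power = False.
  (alarm || lock || power) forces alarm = True.
  clause (!alarm || !wind) is falsified — backtrack.
So wind = False.
  then (lock || power || wind) forces power = True.
  then (cache || !power) forces cache = True.
  then (!cache || light || lock) forces light = True.
Set alarm = True.
Set ready = False.
All clauses satisfied.

wind: False; power: True; cache: True; alarm: True; light: True; ready: False; lock: False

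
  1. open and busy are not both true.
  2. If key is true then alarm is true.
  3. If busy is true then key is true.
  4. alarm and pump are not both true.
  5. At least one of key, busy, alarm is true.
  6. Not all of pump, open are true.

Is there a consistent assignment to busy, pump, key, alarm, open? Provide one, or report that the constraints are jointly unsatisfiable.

busy = False, pump = False, key = True, alarm = True, open = False

  (1) open=F, busy=F — not both ✓
  (2) key=T ⇒ alarm: T ✓
  (3) busy=F ⇒ key: vacuous ✓
  (4) alarm=T, pump=F — not both ✓
  (5) {key, busy, alarm}: 2 true — at least one ✓
  (6) {pump, open}: 0/2 true — not all ✓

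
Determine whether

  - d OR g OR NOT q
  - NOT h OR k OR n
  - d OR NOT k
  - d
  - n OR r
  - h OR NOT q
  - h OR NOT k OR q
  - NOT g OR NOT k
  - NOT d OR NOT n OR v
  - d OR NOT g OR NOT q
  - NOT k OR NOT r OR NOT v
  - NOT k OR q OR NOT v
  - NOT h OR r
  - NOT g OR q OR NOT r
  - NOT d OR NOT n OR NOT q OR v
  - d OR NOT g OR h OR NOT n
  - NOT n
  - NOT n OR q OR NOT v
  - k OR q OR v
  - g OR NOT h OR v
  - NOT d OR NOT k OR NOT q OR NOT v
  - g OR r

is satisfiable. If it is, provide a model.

k = False, r = True, n = False, v = True, h = False, g = False, d = True, q = False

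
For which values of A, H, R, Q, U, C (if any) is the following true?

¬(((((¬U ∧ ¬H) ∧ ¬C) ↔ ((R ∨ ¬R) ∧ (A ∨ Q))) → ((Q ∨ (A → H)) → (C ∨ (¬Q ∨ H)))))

A=T; H=F; R=F; Q=T; U=F; C=F

  ¬(((((¬U ∧ ¬H) ∧ ¬C) ↔ ((R ∨ ¬R) ∧ (A ∨ Q))) → ((Q ∨ (A → H)) → (C ∨ (¬Q ∨ H))))) = True
    (((¬U ∧ ¬H) ∧ ¬C) ↔ ((R ∨ ¬R) ∧ (A ∨ Q))) → ((Q ∨ (A → H)) → (C ∨ (¬Q ∨ H))) = False
      ((¬U ∧ ¬H) ∧ ¬C) ↔ ((R ∨ ¬R) ∧ (A ∨ Q)) = True
        (¬U ∧ ¬H) ∧ ¬C = True
          ¬U ∧ ¬H = True
            ¬U = True
            ¬H = True
          ¬C = True
        (R ∨ ¬R) ∧ (A ∨ Q) = True
          R ∨ ¬R = True
            ¬R = True
          A ∨ Q = True
      (Q ∨ (A → H)) → (C ∨ (¬Q ∨ H)) = False
        Q ∨ (A → H) = True
          A → H = False
        C ∨ (¬Q ∨ H) = False
          ¬Q ∨ H = False
            ¬Q = False
The formula evaluates to True.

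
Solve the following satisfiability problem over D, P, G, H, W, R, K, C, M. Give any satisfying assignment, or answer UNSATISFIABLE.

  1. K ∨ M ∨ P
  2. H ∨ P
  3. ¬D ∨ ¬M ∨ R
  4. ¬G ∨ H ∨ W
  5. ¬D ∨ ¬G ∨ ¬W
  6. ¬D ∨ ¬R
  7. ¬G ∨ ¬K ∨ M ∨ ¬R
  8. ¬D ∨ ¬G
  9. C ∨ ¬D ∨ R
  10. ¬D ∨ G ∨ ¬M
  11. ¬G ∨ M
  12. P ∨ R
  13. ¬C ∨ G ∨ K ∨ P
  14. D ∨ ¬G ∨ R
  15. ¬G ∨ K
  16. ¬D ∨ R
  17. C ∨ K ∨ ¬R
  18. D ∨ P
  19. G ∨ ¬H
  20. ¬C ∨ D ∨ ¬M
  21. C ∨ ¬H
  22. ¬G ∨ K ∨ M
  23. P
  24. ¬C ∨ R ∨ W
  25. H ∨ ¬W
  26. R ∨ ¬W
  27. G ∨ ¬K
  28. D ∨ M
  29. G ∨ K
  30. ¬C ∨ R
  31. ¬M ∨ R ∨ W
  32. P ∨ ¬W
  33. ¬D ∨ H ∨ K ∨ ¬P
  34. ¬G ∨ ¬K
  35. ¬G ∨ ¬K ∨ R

Case K = True:
  (P) forces P = True.
  (G ∨ ¬K) forces G = True.
  Clause (¬G ∨ ¬K) is falsified — contradiction.
Case K = False:
  (¬G ∨ K) forces G = False.
  Clause (G ∨ K) is falsified — contradiction.
Both cases fail, so the formula is unsatisfiable.

Unsatisfiable — no assignment works.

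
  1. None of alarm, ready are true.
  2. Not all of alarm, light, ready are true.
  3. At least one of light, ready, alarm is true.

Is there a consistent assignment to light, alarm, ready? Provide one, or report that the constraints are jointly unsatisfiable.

light: True; alarm: False; ready: False

  (1) {alarm, ready}: 0 true — none ✓
  (2) {alarm, light, ready}: 1/3 true — not all ✓
  (3) {light, ready, alarm}: 1 true — at least one ✓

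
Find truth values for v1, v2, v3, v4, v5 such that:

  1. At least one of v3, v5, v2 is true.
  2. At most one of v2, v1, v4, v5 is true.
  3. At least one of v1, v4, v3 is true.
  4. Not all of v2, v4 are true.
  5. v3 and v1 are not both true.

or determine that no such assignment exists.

v1 = False; v2 = True; v3 = True; v4 = False; v5 = False

  (1) {v3, v5, v2}: 2 true — at least one ✓
  (2) {v2, v1, v4, v5}: 1 true — at most one ✓
  (3) {v1, v4, v3}: 1 true — at least one ✓
  (4) {v2, v4}: 1/2 true — not all ✓
  (5) v3=T, v1=F — not both ✓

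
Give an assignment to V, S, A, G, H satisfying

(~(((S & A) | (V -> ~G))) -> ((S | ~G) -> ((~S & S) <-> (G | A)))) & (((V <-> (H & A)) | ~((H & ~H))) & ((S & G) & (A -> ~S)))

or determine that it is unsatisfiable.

V = False; S = True; A = False; G = True; H = False

  ~(((S & A) | (V -> ~G))) -> ((S | ~G) -> ((~S & S) <-> (G | A))) = True
    ~(((S & A) | (V -> ~G))) = False
      (S & A) | (V -> ~G) = True
        S & A = False
        V -> ~G = True
          ~G = False
    (S | ~G) -> ((~S & S) <-> (G | A)) = False
      S | ~G = True
        ~G = False
      (~S & S) <-> (G | A) = False
        ~S & S = False
          ~S = False
        G | A = True
  ((V <-> (H & A)) | ~((H & ~H))) & ((S & G) & (A -> ~S)) = True
    (V <-> (H & A)) | ~((H & ~H)) = True
      V <-> (H & A) = True
        H & A = False
      ~((H & ~H)) = True
        H & ~H = False
          ~H = True
    (S & G) & (A -> ~S) = True
      S & G = True
      A -> ~S = True
        ~S = False
Both conjuncts True, so the formula holds.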